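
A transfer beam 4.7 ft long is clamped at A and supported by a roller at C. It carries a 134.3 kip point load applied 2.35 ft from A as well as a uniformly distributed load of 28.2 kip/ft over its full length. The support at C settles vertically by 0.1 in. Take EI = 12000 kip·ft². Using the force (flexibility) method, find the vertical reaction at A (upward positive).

Choose R_C as the redundant. The primary structure is the cantilever fixed at A.
Primary-structure tip deflection at C by superposition:
  point load 134.3 at a = 2.35: Pa²(3L − a)/(6EI) = 1452/EI
  UDL 28.2: wL⁴/(8EI) = 1720/EI
  δ_0 = 3173/EI
Flexibility coefficient — unit upward force at C: δ_{CC} = L³/(3EI) = 34.61/EI.
With EI = 12000 kip·ft²: δ_0 = 0.26438 ft and δ_{CC} = 0.002884 ft/kip.
Compatibility — the beam at C must follow the support down by 0.008333 ft: δ_0 − R_C·δ_{CC} = 0.008333, so R_C = (0.26438 − 0.008333)/0.002884 = 88.78 kip.
Vertical equilibrium: R_A = ΣP − R_C = 266.8 − 88.78 = 178.1 kip.

R_A = 178.1 kip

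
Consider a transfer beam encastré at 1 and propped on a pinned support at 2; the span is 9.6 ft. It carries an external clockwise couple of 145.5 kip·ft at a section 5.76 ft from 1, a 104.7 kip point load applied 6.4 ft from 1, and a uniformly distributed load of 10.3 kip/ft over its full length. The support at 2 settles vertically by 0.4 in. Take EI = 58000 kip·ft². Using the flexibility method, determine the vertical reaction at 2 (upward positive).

R_2 = 103.9 kip

Take the reaction at 2 as the redundant and release it; the primary structure is a cantilever fixed at 1.
Primary-structure tip deflection at 2 by superposition:
  clockwise couple 145.5 at a = 5.76: M₀a(2L − a)/(2EI) = 5632/EI
  point load 104.7 at a = 6.4: Pa²(3L − a)/(6EI) = 16010/EI
  UDL 10.3: wL⁴/(8EI) = 10935/EI
  δ_0 = 32578/EI
Tip deflection under a unit load at 2: L³/(3EI) = 294.9/EI.
With EI = 58000 kip·ft²: δ_0 = 0.56168 ft and δ_{22} = 0.005085 ft/kip.
Compatibility — the beam at 2 must follow the support down by 0.03333 ft: δ_0 − R_2·δ_{22} = 0.03333, so R_2 = (0.56168 − 0.03333)/0.005085 = 103.9 kip.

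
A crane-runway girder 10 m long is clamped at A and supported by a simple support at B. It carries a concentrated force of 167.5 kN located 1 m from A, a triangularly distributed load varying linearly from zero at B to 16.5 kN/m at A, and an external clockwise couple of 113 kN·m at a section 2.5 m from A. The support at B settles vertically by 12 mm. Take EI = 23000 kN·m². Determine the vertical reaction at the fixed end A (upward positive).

Choose R_B as the redundant. The primary structure is the cantilever fixed at A.
Downward deflection at the released point B due to the loads:
  point load 167.5 at a = 1: Pa²(3L − a)/(6EI) = 809.6/EI
  triangular load, peak 16.5 at the fixed end: w₀L⁴/(30EI) = 5500/EI
  clockwise couple 113 at a = 2.5: M₀a(2L − a)/(2EI) = 2472/EI
  δ_0 = 8781/EI
Tip deflection under a unit load at B: L³/(3EI) = 333.3/EI.
With EI = 23000 kN·m²: δ_0 = 0.3818 m and δ_{BB} = 0.014493 m/kN.
Compatibility — the beam at B must follow the support down by 0.012 m: δ_0 − R_B·δ_{BB} = 0.012, so R_B = (0.3818 − 0.012)/0.014493 = 25.52 kN.
Vertical equilibrium: R_A = ΣP − R_B = 250 − 25.52 = 224.5 kN.

R_A = 224.5 kN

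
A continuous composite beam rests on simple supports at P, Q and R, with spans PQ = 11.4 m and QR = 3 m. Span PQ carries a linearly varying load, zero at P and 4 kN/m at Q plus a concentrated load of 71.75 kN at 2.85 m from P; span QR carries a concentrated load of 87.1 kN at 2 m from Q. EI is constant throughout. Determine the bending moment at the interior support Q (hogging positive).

M_Q = 111.4 kN·m

Take M_Q as the redundant. Released structure: two simple spans PQ and QR with a hinge at Q.
End slopes at the hinge Q, treating each span as simply supported:
  span PQ: triangular load, peak 4: w₀L³/(45EI) = 131.7/EI
  span PQ: point load 71.75 at a = 2.85: Pab(L + a)/(6LEI) = 364.2/EI
  span QR: point load 87.1 at a = 2: Pab(L + b)/(6LEI) = 38.71/EI
  relative rotation θ_0 = (495.9 + 38.71)/EI = 534.6/EI
A unit hogging moment at Q produces rotation L₁/(3EI) + L₂/(3EI) = 4.8/EI.
Compatibility: M_Q·(L₁+L₂)/(3EI) = θ_0, giving M_Q = 111.4 kN·m (hogging).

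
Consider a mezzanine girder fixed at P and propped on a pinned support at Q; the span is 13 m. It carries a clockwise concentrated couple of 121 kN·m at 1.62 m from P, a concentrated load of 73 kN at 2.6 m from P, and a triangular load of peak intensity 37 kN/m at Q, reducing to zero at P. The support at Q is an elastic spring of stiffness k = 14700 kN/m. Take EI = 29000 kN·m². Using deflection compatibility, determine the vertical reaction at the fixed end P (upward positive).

Remove the prop at Q; the released (primary) structure is a cantilever built in at P.
Deflection at Q on the released cantilever, summing each load's contribution:
  clockwise couple 121 at a = 1.62: M₀a(2L − a)/(2EI) = 2389/EI
  point load 73 at a = 2.6: Pa²(3L − a)/(6EI) = 2994/EI
  triangular load, peak 37 at the free end: 11w₀L⁴/(120EI) = 96869/EI
  δ_0 = 102253/EI
Tip deflection under a unit load at Q: L³/(3EI) = 732.3/EI.
With EI = 29000 kN·m²: δ_0 = 3.526 m and δ_{QQ} = 0.025253 m/kN.
Compatibility — the spring shortens by R_Q/k under the reaction it provides: δ_0 − R_Q·δ_{QQ} = R_Q/k. With 1/k = 0.000068 m/kN, R_Q = δ_0 / (δ_{QQ} + 1/k) = 3.526 / (0.025253 + 0.000068) = 139.3 kN.
Vertical equilibrium: R_P = ΣP − R_Q = 313.5 − 139.3 = 174.2 kN.

R_P = 174.2 kN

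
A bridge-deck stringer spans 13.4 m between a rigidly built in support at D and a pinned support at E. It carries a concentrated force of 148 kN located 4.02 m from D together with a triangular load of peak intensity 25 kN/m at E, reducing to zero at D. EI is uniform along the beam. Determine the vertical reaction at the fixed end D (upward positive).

Release the roller at E. Primary structure: cantilever fixed at D.
Downward deflection at the released point E due to the loads:
  point load 148 at a = 4.02: Pa²(3L − a)/(6EI) = 14422/EI
  triangular load, peak 25 at the free end: 11w₀L⁴/(120EI) = 73887/EI
  δ_0 = 88310/EI
Flexibility coefficient — unit upward force at E: δ_{EE} = L³/(3EI) = 802/EI.
The prop prevents deflection at E: R_E = δ_0/δ_{EE} = 88310/802 = 110.1 kN.
Vertical equilibrium: R_D = ΣP − R_E = 315.5 − 110.1 = 205.4 kN.

R_D = 205.4 kN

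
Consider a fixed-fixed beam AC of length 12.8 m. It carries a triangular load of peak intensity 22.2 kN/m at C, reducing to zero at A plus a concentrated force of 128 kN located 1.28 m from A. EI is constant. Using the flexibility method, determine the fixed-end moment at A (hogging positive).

M_A = 254 kN·m

Release both end moments; the primary structure is a simply-supported span AC with redundants M_A and M_C.
Simple-span end rotations at A and C under the given loads:
  at A: triangular load, peak 22.2: 7w₀L³/(360EI) = 905.3/EI
  at C: triangular load, peak 22.2: w₀L³/(45EI) = 1035/EI
  at A: point load 128 at a = 1.28: Pab(L + b)/(6LEI) = 597.7/EI
  at C: point load 128 at a = 1.28: Pab(L + a)/(6LEI) = 346/EI
  θ_A0 = 1503/EI,  θ_C0 = 1381/EI
Flexibility coefficients: a unit moment at one end gives L/(3EI) there and L/(6EI) at the far end, so f₁₁ = f₂₂ = 4.267/EI and f₁₂ = f₂₁ = 2.133/EI.
Compatibility — zero rotation at each built-in end:
  4.267 M_A + 2.133 M_C = 1503
  2.133 M_A + 4.267 M_C = 1381
Solving the pair gives M_A = 254 kN·m and M_C = 196.6 kN·m (hogging).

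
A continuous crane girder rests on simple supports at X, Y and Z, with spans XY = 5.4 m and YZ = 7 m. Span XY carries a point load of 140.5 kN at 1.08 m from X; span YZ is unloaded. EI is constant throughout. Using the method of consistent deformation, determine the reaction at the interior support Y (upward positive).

R_Y = 38.51 kN

Release continuity at Y by inserting a hinge; the redundant is the internal moment M_Y. The primary structure is two simply-supported spans XY and YZ.
Discontinuity in slope at Y on the released structure — sum the simple-span end rotations:
  span XY: point load 140.5 at a = 1.08: Pab(L + a)/(6LEI) = 131.1/EI
  relative rotation θ_0 = (131.1 + 0)/EI = 131.1/EI
A unit hogging moment at Y produces rotation L₁/(3EI) + L₂/(3EI) = 4.133/EI.
Slope continuity at Y: θ_0 = M_Y·4.133/EI, so M_Y = 131.1/4.133 = 31.72 kN·m (hogging).
Span XY, ΣM about X with M_Y applied at Y: R_Y^{XY}·5.4 = 151.7 + 31.72, so R_Y^{XY} = 33.97 kN and R_X = 140.5 − 33.97 = 106.5 kN.
Span YZ, ΣM about Z: R_Y^{YZ}·7 = 0 + 31.72, so R_Y^{YZ} = 4.531 kN and R_Z = 0 − 4.531 = -4.531 kN.
R_Y = 33.97 + 4.531 = 38.51 kN.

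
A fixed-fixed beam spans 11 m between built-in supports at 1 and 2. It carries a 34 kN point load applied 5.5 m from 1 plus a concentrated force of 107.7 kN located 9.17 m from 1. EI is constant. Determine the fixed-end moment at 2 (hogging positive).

Release both end moments; the primary structure is a simply-supported span 12 with redundants M_1 and M_2.
On the primary (simply-supported) span, the end slopes from the loading are:
  at 1: point load 34 at a = 5.5: Pab(L + b)/(6LEI) = 257.1/EI
  at 2: point load 34 at a = 5.5: Pab(L + a)/(6LEI) = 257.1/EI
  at 1: point load 107.7 at a = 9.17: Pab(L + b)/(6LEI) = 351.3/EI
  at 2: point load 107.7 at a = 9.17: Pab(L + a)/(6LEI) = 552.3/EI
  θ_10 = 608.5/EI,  θ_20 = 809.5/EI
Flexibility coefficients: a unit moment at one end gives L/(3EI) there and L/(6EI) at the far end, so f₁₁ = f₂₂ = 3.667/EI and f₁₂ = f₂₁ = 1.833/EI.
Compatibility — zero rotation at each built-in end:
  3.667 M_1 + 1.833 M_2 = 608.5
  1.833 M_1 + 3.667 M_2 = 809.5
Solving the pair gives M_1 = 74.08 kN·m and M_2 = 183.7 kN·m (hogging).

M_2 = 183.7 kN·m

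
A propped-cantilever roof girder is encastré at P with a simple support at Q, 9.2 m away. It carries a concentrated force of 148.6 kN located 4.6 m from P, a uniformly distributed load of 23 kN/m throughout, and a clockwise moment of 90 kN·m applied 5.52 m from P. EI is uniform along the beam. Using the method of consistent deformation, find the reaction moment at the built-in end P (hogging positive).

Choose R_Q as the redundant. The primary structure is the cantilever fixed at P.
Deflection at Q on the released cantilever, summing each load's contribution:
  point load 148.6 at a = 4.6: Pa²(3L − a)/(6EI) = 12053/EI
  UDL 23: wL⁴/(8EI) = 20596/EI
  clockwise couple 90 at a = 5.52: M₀a(2L − a)/(2EI) = 3199/EI
  δ_0 = 35849/EI
Tip deflection under a unit load at Q: L³/(3EI) = 259.6/EI.
The prop prevents deflection at Q: R_Q = δ_0/δ_{QQ} = 35849/259.6 = 138.1 kN.
Moment equilibrium about P: M_P = Σ(load moments about P) − R_Q·L = 1747 − 138.1×9.2 = 476.3 kN·m.

M_P = 476.3 kN·m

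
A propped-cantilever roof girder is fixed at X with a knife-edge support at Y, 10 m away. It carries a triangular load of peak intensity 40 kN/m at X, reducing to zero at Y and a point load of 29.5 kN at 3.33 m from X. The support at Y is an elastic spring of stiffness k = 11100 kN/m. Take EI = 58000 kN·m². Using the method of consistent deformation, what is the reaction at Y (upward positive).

R_Y = 43.68 kN

Release the roller at Y. Primary structure: cantilever fixed at X.
Primary-structure tip deflection at Y by superposition:
  triangular load, peak 40 at the fixed end: w₀L⁴/(30EI) = 13333/EI
  point load 29.5 at a = 3.33: Pa²(3L − a)/(6EI) = 1454/EI
  δ_0 = 14787/EI
Flexibility coefficient — unit upward force at Y: δ_{YY} = L³/(3EI) = 333.3/EI.
With EI = 58000 kN·m²: δ_0 = 0.25496 m and δ_{YY} = 0.005747 m/kN.
Compatibility — the spring shortens by R_Y/k under the reaction it provides: δ_0 − R_Y·δ_{YY} = R_Y/k. With 1/k = 0.00009 m/kN, R_Y = δ_0 / (δ_{YY} + 1/k) = 0.25496 / (0.005747 + 0.00009) = 43.68 kN.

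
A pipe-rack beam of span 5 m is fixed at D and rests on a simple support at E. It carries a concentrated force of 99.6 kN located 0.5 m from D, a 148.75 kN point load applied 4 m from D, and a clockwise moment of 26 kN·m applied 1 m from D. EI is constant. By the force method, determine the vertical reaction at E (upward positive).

R_E = 109 kN

Remove the prop at E; the released (primary) structure is a cantilever built in at D.
Deflection at E on the released cantilever, summing each load's contribution:
  point load 99.6 at a = 0.5: Pa²(3L − a)/(6EI) = 60.17/EI
  point load 148.75 at a = 4: Pa²(3L − a)/(6EI) = 4363/EI
  clockwise couple 26 at a = 1: M₀a(2L − a)/(2EI) = 117/EI
  δ_0 = 4541/EI
Tip deflection under a unit load at E: L³/(3EI) = 41.67/EI.
The prop prevents deflection at E: R_E = δ_0/δ_{EE} = 4541/41.67 = 109 kN.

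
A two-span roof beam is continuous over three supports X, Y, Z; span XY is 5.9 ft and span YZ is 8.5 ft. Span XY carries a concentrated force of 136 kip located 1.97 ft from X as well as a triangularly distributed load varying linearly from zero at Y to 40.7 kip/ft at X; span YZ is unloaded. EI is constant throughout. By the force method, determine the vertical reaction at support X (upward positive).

Release continuity at Y by inserting a hinge; the redundant is the internal moment M_Y. The primary structure is two simply-supported spans XY and YZ.
Rotations at Y on the released spans (each span's end-slope, ×1/EI):
  span XY: point load 136 at a = 1.97: Pab(L + a)/(6LEI) = 234.1/EI
  span XY: triangular load, peak 40.7: 7w₀L³/(360EI) = 162.5/EI
  relative rotation θ_0 = (396.6 + 0)/EI = 396.6/EI
A unit hogging moment at Y produces rotation L₁/(3EI) + L₂/(3EI) = 4.8/EI.
Slope continuity at Y: θ_0 = M_Y·4.8/EI, so M_Y = 396.6/4.8 = 82.63 kip·ft (hogging).
Span XY, ΣM about X with M_Y applied at Y: R_Y^{XY}·5.9 = 504 + 82.63, so R_Y^{XY} = 99.44 kip and R_X = 256.1 − 99.44 = 156.6 kip.

R_X = 156.6 kip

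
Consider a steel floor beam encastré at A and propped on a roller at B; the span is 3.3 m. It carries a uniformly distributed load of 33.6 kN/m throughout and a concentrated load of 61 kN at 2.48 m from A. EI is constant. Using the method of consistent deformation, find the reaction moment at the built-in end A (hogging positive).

Remove the prop at B; the released (primary) structure is a cantilever built in at A.
Free-end deflection of the primary structure under the applied loading (downward +):
  UDL 33.6: wL⁴/(8EI) = 498.1/EI
  point load 61 at a = 2.48: Pa²(3L − a)/(6EI) = 464/EI
  δ_0 = 962.1/EI
Tip deflection under a unit load at B: L³/(3EI) = 11.98/EI.
The prop prevents deflection at B: R_B = δ_0/δ_{BB} = 962.1/11.98 = 80.31 kN.
Moment equilibrium about A: M_A = Σ(load moments about A) − R_B·L = 334.2 − 80.31×3.3 = 69.2 kN·m.

M_A = 69.2 kN·m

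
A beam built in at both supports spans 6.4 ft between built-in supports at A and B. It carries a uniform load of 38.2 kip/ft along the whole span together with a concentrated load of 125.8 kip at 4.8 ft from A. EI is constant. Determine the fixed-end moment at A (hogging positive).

M_A = 168.1 kip·ft

Release both end moments; the primary structure is a simply-supported span AB with redundants M_A and M_B.
End rotations of the released simple span under the applied load (×1/EI):
  at A: UDL 38.2: wL³/(24EI) = 417.2/EI
  at B: UDL 38.2: wL³/(24EI) = 417.2/EI
  at A: point load 125.8 at a = 4.8: Pab(L + b)/(6LEI) = 201.3/EI
  at B: point load 125.8 at a = 4.8: Pab(L + a)/(6LEI) = 281.8/EI
  θ_A0 = 618.5/EI,  θ_B0 = 699/EI
Flexibility coefficients: a unit moment at one end gives L/(3EI) there and L/(6EI) at the far end, so f₁₁ = f₂₂ = 2.133/EI and f₁₂ = f₂₁ = 1.067/EI.
Compatibility — zero rotation at each built-in end:
  2.133 M_A + 1.067 M_B = 618.5
  1.067 M_A + 2.133 M_B = 699
Solving the pair gives M_A = 168.1 kip·ft and M_B = 243.6 kip·ft (hogging).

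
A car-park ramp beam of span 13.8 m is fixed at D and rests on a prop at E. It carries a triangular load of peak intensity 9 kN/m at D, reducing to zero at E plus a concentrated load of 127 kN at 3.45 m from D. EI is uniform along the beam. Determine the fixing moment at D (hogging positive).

Choose R_E as the redundant. The primary structure is the cantilever fixed at D.
Downward deflection at the released point E due to the loads:
  triangular load, peak 9 at the fixed end: w₀L⁴/(30EI) = 10880/EI
  point load 127 at a = 3.45: Pa²(3L − a)/(6EI) = 9561/EI
  δ_0 = 20441/EI
Flexibility coefficient — unit upward force at E: δ_{EE} = L³/(3EI) = 876/EI.
The prop prevents deflection at E: R_E = δ_0/δ_{EE} = 20441/876 = 23.33 kN.
Moment equilibrium about D: M_D = Σ(load moments about D) − R_E·L = 723.8 − 23.33×13.8 = 401.8 kN·m.

M_D = 401.8 kN·m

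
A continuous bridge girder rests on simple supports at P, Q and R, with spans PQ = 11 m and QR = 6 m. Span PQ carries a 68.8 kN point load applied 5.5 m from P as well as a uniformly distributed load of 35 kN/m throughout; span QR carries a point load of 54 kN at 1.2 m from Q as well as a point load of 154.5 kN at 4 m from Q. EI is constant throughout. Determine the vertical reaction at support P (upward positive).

R_P = 181.5 kN

Release continuity at Q by inserting a hinge; the redundant is the internal moment M_Q. The primary structure is two simply-supported spans PQ and QR.
Discontinuity in slope at Q on the released structure — sum the simple-span end rotations:
  span PQ: point load 68.8 at a = 5.5: Pab(L + a)/(6LEI) = 520.3/EI
  span PQ: UDL 35: wL³/(24EI) = 1941/EI
  span QR: point load 54 at a = 1.2: Pab(L + b)/(6LEI) = 93.31/EI
  span QR: point load 154.5 at a = 4: Pab(L + b)/(6LEI) = 274.7/EI
  relative rotation θ_0 = (2461 + 368)/EI = 2829/EI
A unit hogging moment at Q produces rotation L₁/(3EI) + L₂/(3EI) = 5.667/EI.
Slope continuity at Q: θ_0 = M_Q·5.667/EI, so M_Q = 2829/5.667 = 499.3 kN·m (hogging).
Span PQ, ΣM about P with M_Q applied at Q: R_Q^{PQ}·11 = 2496 + 499.3, so R_Q^{PQ} = 272.3 kN and R_P = 453.8 − 272.3 = 181.5 kN.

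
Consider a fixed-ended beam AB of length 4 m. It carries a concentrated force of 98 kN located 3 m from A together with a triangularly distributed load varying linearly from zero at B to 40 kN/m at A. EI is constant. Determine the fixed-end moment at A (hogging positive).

M_A = 50.38 kN·m

Take the two fixed-end moments M_A, M_B as redundants; the released structure is the simple span AB.
Simple-span end rotations at A and B under the given loads:
  at A: point load 98 at a = 3: Pab(L + b)/(6LEI) = 61.25/EI
  at B: point load 98 at a = 3: Pab(L + a)/(6LEI) = 85.75/EI
  at A: triangular load, peak 40: w₀L³/(45EI) = 56.89/EI
  at B: triangular load, peak 40: 7w₀L³/(360EI) = 49.78/EI
  θ_A0 = 118.1/EI,  θ_B0 = 135.5/EI
Flexibility coefficients: a unit moment at one end gives L/(3EI) there and L/(6EI) at the far end, so f₁₁ = f₂₂ = 1.333/EI and f₁₂ = f₂₁ = 0.6667/EI.
Compatibility — zero rotation at each built-in end:
  1.333 M_A + 0.6667 M_B = 118.1
  0.6667 M_A + 1.333 M_B = 135.5
Solving the pair gives M_A = 50.38 kN·m and M_B = 76.46 kN·m (hogging).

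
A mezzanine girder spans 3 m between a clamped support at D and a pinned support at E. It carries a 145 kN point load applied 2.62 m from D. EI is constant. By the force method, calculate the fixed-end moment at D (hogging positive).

Release the roller at E. Primary structure: cantilever fixed at D.
Deflection at E on the released cantilever, summing each load's contribution:
  point load 145 at a = 2.62: Pa²(3L − a)/(6EI) = 1058/EI
Tip deflection under a unit load at E: L³/(3EI) = 9/EI.
The prop prevents deflection at E: R_E = δ_0/δ_{EE} = 1058/9 = 117.6 kN.
Moment equilibrium about D: M_D = Σ(load moments about D) − R_E·L = 379.9 − 117.6×3 = 27.11 kN·m.

M_D = 27.11 kN·m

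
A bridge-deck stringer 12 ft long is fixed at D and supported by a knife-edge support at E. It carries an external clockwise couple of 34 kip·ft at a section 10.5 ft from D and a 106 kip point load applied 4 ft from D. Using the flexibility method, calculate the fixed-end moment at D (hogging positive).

Choose R_E as the redundant. The primary structure is the cantilever fixed at D.
Free-end deflection of the primary structure under the applied loading (downward +):
  clockwise couple 34 at a = 10.5: M₀a(2L − a)/(2EI) = 2410/EI
  point load 106 at a = 4: Pa²(3L − a)/(6EI) = 9045/EI
  δ_0 = 11455/EI
Flexibility coefficient — unit upward force at E: δ_{EE} = L³/(3EI) = 576/EI.
Compatibility at E: δ_0 − R_E·δ_{EE} = 0, so R_E = 11455/576 = 19.89 kip.
Moment equilibrium about D: M_D = Σ(load moments about D) − R_E·L = 458 − 19.89×12 = 219.4 kip·ft.

M_D = 219.4 kip·ft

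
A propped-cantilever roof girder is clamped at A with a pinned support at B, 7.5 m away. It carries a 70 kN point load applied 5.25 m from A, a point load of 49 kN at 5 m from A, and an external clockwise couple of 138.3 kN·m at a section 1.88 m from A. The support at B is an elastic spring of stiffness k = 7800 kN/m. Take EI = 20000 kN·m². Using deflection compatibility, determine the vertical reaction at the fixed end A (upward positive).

R_A = 43.4 kN

Choose R_B as the redundant. The primary structure is the cantilever fixed at A.
Primary-structure tip deflection at B by superposition:
  point load 70 at a = 5.25: Pa²(3L − a)/(6EI) = 5547/EI
  point load 49 at a = 5: Pa²(3L − a)/(6EI) = 3573/EI
  clockwise couple 138.3 at a = 1.88: M₀a(2L − a)/(2EI) = 1706/EI
  δ_0 = 10825/EI
Tip deflection under a unit load at B: L³/(3EI) = 140.6/EI.
With EI = 20000 kN·m²: δ_0 = 0.54127 m and δ_{BB} = 0.007031 m/kN.
Compatibility — the spring shortens by R_B/k under the reaction it provides: δ_0 − R_B·δ_{BB} = R_B/k. With 1/k = 0.000128 m/kN, R_B = δ_0 / (δ_{BB} + 1/k) = 0.54127 / (0.007031 + 0.000128) = 75.6 kN.
Vertical equilibrium: R_A = ΣP − R_B = 119 − 75.6 = 43.4 kN.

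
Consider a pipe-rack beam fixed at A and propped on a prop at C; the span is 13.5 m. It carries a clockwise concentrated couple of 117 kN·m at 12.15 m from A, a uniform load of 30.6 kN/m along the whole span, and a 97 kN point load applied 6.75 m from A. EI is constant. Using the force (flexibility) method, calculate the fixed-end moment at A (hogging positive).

M_A = 885.9 kN·m

Release the roller at C. Primary structure: cantilever fixed at A.
Free-end deflection of the primary structure under the applied loading (downward +):
  clockwise couple 117 at a = 12.15: M₀a(2L − a)/(2EI) = 10555/EI
  UDL 30.6: wL⁴/(8EI) = 127048/EI
  point load 97 at a = 6.75: Pa²(3L − a)/(6EI) = 24860/EI
  δ_0 = 162463/EI
Flexibility coefficient — unit upward force at C: δ_{CC} = L³/(3EI) = 820.1/EI.
Compatibility at C: δ_0 − R_C·δ_{CC} = 0, so R_C = 162463/820.1 = 198.1 kN.
Moment equilibrium about A: M_A = Σ(load moments about A) − R_C·L = 3560 − 198.1×13.5 = 885.9 kN·m.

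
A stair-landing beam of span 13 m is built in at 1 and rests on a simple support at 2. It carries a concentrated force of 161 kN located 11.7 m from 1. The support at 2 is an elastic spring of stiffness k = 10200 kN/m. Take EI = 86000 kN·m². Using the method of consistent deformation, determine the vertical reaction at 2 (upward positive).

Choose R_2 as the redundant. The primary structure is the cantilever fixed at 1.
Downward deflection at the released point 2 due to the loads:
  point load 161 at a = 11.7: Pa²(3L − a)/(6EI) = 100279/EI
Tip deflection under a unit load at 2: L³/(3EI) = 732.3/EI.
With EI = 86000 kN·m²: δ_0 = 1.166 m and δ_{22} = 0.008516 m/kN.
Compatibility — the spring shortens by R_2/k under the reaction it provides: δ_0 − R_2·δ_{22} = R_2/k. With 1/k = 0.000098 m/kN, R_2 = δ_0 / (δ_{22} + 1/k) = 1.166 / (0.008516 + 0.000098) = 135.4 kN.

R_2 = 135.4 kN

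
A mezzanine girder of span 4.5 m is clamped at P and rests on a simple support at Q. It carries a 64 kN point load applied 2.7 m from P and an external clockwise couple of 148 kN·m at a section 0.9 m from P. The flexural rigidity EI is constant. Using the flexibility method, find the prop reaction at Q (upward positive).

Choose R_Q as the redundant. The primary structure is the cantilever fixed at P.
Downward deflection at the released point Q due to the loads:
  point load 64 at a = 2.7: Pa²(3L − a)/(6EI) = 839.8/EI
  clockwise couple 148 at a = 0.9: M₀a(2L − a)/(2EI) = 539.5/EI
  δ_0 = 1379/EI
Flexibility coefficient — unit upward force at Q: δ_{QQ} = L³/(3EI) = 30.38/EI.
The prop prevents deflection at Q: R_Q = δ_0/δ_{QQ} = 1379/30.38 = 45.41 kN.

R_Q = 45.41 kN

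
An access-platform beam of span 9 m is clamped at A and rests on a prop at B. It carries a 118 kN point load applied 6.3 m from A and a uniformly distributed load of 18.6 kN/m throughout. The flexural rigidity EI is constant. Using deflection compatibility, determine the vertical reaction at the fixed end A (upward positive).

R_A = 156.1 kN

Release the roller at B. Primary structure: cantilever fixed at A.
Primary-structure tip deflection at B by superposition:
  point load 118 at a = 6.3: Pa²(3L − a)/(6EI) = 16158/EI
  UDL 18.6: wL⁴/(8EI) = 15254/EI
  δ_0 = 31412/EI
Flexibility coefficient — unit upward force at B: δ_{BB} = L³/(3EI) = 243/EI.
Compatibility at B: δ_0 − R_B·δ_{BB} = 0, so R_B = 31412/243 = 129.3 kN.
Vertical equilibrium: R_A = ΣP − R_B = 285.4 − 129.3 = 156.1 kN.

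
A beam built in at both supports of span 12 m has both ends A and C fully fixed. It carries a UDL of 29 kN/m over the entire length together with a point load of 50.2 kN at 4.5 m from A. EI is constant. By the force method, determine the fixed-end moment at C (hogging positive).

M_C = 400.9 kN·m

Release both end moments; the primary structure is a simply-supported span AC with redundants M_A and M_C.
End rotations of the released simple span under the applied load (×1/EI):
  at A: UDL 29: wL³/(24EI) = 2088/EI
  at C: UDL 29: wL³/(24EI) = 2088/EI
  at A: point load 50.2 at a = 4.5: Pab(L + b)/(6LEI) = 458.9/EI
  at C: point load 50.2 at a = 4.5: Pab(L + a)/(6LEI) = 388.3/EI
  θ_A0 = 2547/EI,  θ_C0 = 2476/EI
Flexibility coefficients: a unit moment at one end gives L/(3EI) there and L/(6EI) at the far end, so f₁₁ = f₂₂ = 4/EI and f₁₂ = f₂₁ = 2/EI.
Compatibility — zero rotation at each built-in end:
  4 M_A + 2 M_C = 2547
  2 M_A + 4 M_C = 2476
Solving the pair gives M_A = 436.2 kN·m and M_C = 400.9 kN·m (hogging).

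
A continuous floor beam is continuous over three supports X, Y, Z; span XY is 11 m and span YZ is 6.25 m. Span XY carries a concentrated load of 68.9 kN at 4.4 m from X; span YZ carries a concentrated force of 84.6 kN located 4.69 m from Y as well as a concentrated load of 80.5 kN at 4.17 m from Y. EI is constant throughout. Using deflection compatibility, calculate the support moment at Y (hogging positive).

M_Y = 130.6 kN·m

Take M_Y as the redundant. Released structure: two simple spans XY and YZ with a hinge at Y.
Discontinuity in slope at Y on the released structure — sum the simple-span end rotations:
  span XY: point load 68.9 at a = 4.4: Pab(L + a)/(6LEI) = 466.9/EI
  span YZ: point load 84.6 at a = 4.69: Pab(L + b)/(6LEI) = 128.9/EI
  span YZ: point load 80.5 at a = 4.17: Pab(L + b)/(6LEI) = 155.1/EI
  relative rotation θ_0 = (466.9 + 284)/EI = 750.9/EI
A unit hogging moment at Y produces rotation L₁/(3EI) + L₂/(3EI) = 5.75/EI.
Slope continuity at Y: θ_0 = M_Y·5.75/EI, so M_Y = 750.9/5.75 = 130.6 kN·m (hogging).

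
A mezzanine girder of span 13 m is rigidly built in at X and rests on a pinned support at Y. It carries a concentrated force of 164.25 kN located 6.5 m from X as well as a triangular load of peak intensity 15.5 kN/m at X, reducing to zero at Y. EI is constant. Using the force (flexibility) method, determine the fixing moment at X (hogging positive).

Release the roller at Y. Primary structure: cantilever fixed at X.
Free-end deflection of the primary structure under the applied loading (downward +):
  point load 164.25 at a = 6.5: Pa²(3L − a)/(6EI) = 37589/EI
  triangular load, peak 15.5 at the fixed end: w₀L⁴/(30EI) = 14757/EI
  δ_0 = 52346/EI
Flexibility coefficient — unit upward force at Y: δ_{YY} = L³/(3EI) = 732.3/EI.
Compatibility at Y: δ_0 − R_Y·δ_{YY} = 0, so R_Y = 52346/732.3 = 71.48 kN.
Moment equilibrium about X: M_X = Σ(load moments about X) − R_Y·L = 1504 − 71.48×13 = 575 kN·m.

M_X = 575 kN·m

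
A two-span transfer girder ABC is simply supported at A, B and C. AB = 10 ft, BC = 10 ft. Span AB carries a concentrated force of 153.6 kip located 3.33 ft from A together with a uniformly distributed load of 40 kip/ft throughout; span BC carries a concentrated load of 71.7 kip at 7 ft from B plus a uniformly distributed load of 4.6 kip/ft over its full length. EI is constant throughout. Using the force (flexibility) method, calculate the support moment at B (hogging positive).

Take M_B as the redundant. Released structure: two simple spans AB and BC with a hinge at B.
Discontinuity in slope at B on the released structure — sum the simple-span end rotations:
  span AB: point load 153.6 at a = 3.33: Pab(L + a)/(6LEI) = 757.9/EI
  span AB: UDL 40: wL³/(24EI) = 1667/EI
  span BC: point load 71.7 at a = 7: Pab(L + b)/(6LEI) = 326.2/EI
  span BC: UDL 4.6: wL³/(24EI) = 191.7/EI
  relative rotation θ_0 = (2425 + 517.9)/EI = 2943/EI
A unit hogging moment at B produces rotation L₁/(3EI) + L₂/(3EI) = 6.667/EI.
Compatibility: M_B·(L₁+L₂)/(3EI) = θ_0, giving M_B = 441.4 kip·ft (hogging).

M_B = 441.4 kip·ft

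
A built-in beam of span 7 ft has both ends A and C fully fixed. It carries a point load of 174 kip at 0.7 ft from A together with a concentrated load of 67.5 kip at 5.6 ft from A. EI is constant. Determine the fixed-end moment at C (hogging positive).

M_C = 71.44 kip·ft

Take the two fixed-end moments M_A, M_C as redundants; the released structure is the simple span AC.
On the primary (simply-supported) span, the end slopes from the loading are:
  at A: point load 174 at a = 0.7: Pab(L + b)/(6LEI) = 243/EI
  at C: point load 174 at a = 0.7: Pab(L + a)/(6LEI) = 140.7/EI
  at A: point load 67.5 at a = 5.6: Pab(L + b)/(6LEI) = 105.8/EI
  at C: point load 67.5 at a = 5.6: Pab(L + a)/(6LEI) = 158.8/EI
  θ_A0 = 348.8/EI,  θ_C0 = 299.4/EI
Flexibility coefficients: a unit moment at one end gives L/(3EI) there and L/(6EI) at the far end, so f₁₁ = f₂₂ = 2.333/EI and f₁₂ = f₂₁ = 1.167/EI.
Compatibility — zero rotation at each built-in end:
  2.333 M_A + 1.167 M_C = 348.8
  1.167 M_A + 2.333 M_C = 299.4
Solving the pair gives M_A = 113.8 kip·ft and M_C = 71.44 kip·ft (hogging).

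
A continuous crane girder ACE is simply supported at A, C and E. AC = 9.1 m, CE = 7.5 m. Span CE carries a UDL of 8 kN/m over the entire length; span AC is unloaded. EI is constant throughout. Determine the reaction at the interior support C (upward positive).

R_C = 36.18 kN

Take M_C as the redundant. Released structure: two simple spans AC and CE with a hinge at C.
Discontinuity in slope at C on the released structure — sum the simple-span end rotations:
  span CE: UDL 8: wL³/(24EI) = 140.6/EI
  relative rotation θ_0 = (0 + 140.6)/EI = 140.6/EI
A unit hogging moment at C produces rotation L₁/(3EI) + L₂/(3EI) = 5.533/EI.
Slope continuity at C: θ_0 = M_C·5.533/EI, so M_C = 140.6/5.533 = 25.41 kN·m (hogging).
Span AC, ΣM about A with M_C applied at C: R_C^{AC}·9.1 = 0 + 25.41, so R_C^{AC} = 2.793 kN and R_A = 0 − 2.793 = -2.793 kN.
Span CE, ΣM about E: R_C^{CE}·7.5 = 225 + 25.41, so R_C^{CE} = 33.39 kN and R_E = 60 − 33.39 = 26.61 kN.
R_C = 2.793 + 33.39 = 36.18 kN.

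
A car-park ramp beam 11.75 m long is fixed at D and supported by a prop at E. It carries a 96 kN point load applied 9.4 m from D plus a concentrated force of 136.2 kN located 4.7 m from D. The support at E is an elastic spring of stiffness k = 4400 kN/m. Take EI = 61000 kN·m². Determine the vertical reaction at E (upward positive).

Remove the prop at E; the released (primary) structure is a cantilever built in at D.
Free-end deflection of the primary structure under the applied loading (downward +):
  point load 96 at a = 9.4: Pa²(3L − a)/(6EI) = 36546/EI
  point load 136.2 at a = 4.7: Pa²(3L − a)/(6EI) = 15319/EI
  δ_0 = 51865/EI
Tip deflection under a unit load at E: L³/(3EI) = 540.7/EI.
With EI = 61000 kN·m²: δ_0 = 0.85024 m and δ_{EE} = 0.008865 m/kN.
Compatibility — the spring shortens by R_E/k under the reaction it provides: δ_0 − R_E·δ_{EE} = R_E/k. With 1/k = 0.000227 m/kN, R_E = δ_0 / (δ_{EE} + 1/k) = 0.85024 / (0.008865 + 0.000227) = 93.52 kN.

R_E = 93.52 kN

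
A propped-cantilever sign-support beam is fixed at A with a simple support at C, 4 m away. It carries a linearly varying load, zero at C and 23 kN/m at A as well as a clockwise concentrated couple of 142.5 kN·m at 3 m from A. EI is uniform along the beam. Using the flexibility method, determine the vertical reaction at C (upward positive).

Release the roller at C. Primary structure: cantilever fixed at A.
Deflection at C on the released cantilever, summing each load's contribution:
  triangular load, peak 23 at the fixed end: w₀L⁴/(30EI) = 196.3/EI
  clockwise couple 142.5 at a = 3: M₀a(2L − a)/(2EI) = 1069/EI
  δ_0 = 1265/EI
Tip deflection under a unit load at C: L³/(3EI) = 21.33/EI.
The prop prevents deflection at C: R_C = δ_0/δ_{CC} = 1265/21.33 = 59.3 kN.

R_C = 59.3 kN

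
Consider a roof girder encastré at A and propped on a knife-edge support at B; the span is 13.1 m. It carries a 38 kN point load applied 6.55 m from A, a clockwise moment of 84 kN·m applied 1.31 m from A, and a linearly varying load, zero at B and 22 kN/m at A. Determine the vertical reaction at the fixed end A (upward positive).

Remove the prop at B; the released (primary) structure is a cantilever built in at A.
Downward deflection at the released point B due to the loads:
  point load 38 at a = 6.55: Pa²(3L − a)/(6EI) = 8899/EI
  clockwise couple 84 at a = 1.31: M₀a(2L − a)/(2EI) = 1369/EI
  triangular load, peak 22 at the fixed end: w₀L⁴/(30EI) = 21597/EI
  δ_0 = 31865/EI
Flexibility coefficient — unit upward force at B: δ_{BB} = L³/(3EI) = 749.4/EI.
Compatibility at B: δ_0 − R_B·δ_{BB} = 0, so R_B = 31865/749.4 = 42.52 kN.
Vertical equilibrium: R_A = ΣP − R_B = 182.1 − 42.52 = 139.6 kN.

R_A = 139.6 kN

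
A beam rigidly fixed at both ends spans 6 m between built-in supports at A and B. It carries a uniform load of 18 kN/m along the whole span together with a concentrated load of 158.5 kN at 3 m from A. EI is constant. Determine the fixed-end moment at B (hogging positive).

Release both end moments; the primary structure is a simply-supported span AB with redundants M_A and M_B.
Simple-span end rotations at A and B under the given loads:
  at A: UDL 18: wL³/(24EI) = 162/EI
  at B: UDL 18: wL³/(24EI) = 162/EI
  at A: point load 158.5 at a = 3: Pab(L + b)/(6LEI) = 356.6/EI
  at B: point load 158.5 at a = 3: Pab(L + a)/(6LEI) = 356.6/EI
  θ_A0 = 518.6/EI,  θ_B0 = 518.6/EI
Flexibility coefficients: a unit moment at one end gives L/(3EI) there and L/(6EI) at the far end, so f₁₁ = f₂₂ = 2/EI and f₁₂ = f₂₁ = 1/EI.
Compatibility — zero rotation at each built-in end:
  2 M_A + 1 M_B = 518.6
  1 M_A + 2 M_B = 518.6
Solving the pair gives M_A = 172.9 kN·m and M_B = 172.9 kN·m (hogging).

M_B = 172.9 kN·m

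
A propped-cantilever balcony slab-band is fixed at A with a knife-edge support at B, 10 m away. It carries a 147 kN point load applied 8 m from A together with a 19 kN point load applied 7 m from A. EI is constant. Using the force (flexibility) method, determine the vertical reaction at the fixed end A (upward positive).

R_A = 51.81 kN

Remove the prop at B; the released (primary) structure is a cantilever built in at A.
Free-end deflection of the primary structure under the applied loading (downward +):
  point load 147 at a = 8: Pa²(3L − a)/(6EI) = 34496/EI
  point load 19 at a = 7: Pa²(3L − a)/(6EI) = 3569/EI
  δ_0 = 38065/EI
Flexibility coefficient — unit upward force at B: δ_{BB} = L³/(3EI) = 333.3/EI.
The prop prevents deflection at B: R_B = δ_0/δ_{BB} = 38065/333.3 = 114.2 kN.
Vertical equilibrium: R_A = ΣP − R_B = 166 − 114.2 = 51.81 kN.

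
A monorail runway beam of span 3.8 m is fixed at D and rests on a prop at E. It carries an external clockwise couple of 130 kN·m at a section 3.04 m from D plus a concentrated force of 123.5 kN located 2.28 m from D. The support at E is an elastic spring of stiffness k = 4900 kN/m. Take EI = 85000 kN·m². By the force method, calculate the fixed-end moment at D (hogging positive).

Take the reaction at E as the redundant and release it; the primary structure is a cantilever fixed at D.
Deflection at E on the released cantilever, summing each load's contribution:
  clockwise couple 130 at a = 3.04: M₀a(2L − a)/(2EI) = 901.1/EI
  point load 123.5 at a = 2.28: Pa²(3L − a)/(6EI) = 975.8/EI
  δ_0 = 1877/EI
Tip deflection under a unit load at E: L³/(3EI) = 18.29/EI.
With EI = 85000 kN·m²: δ_0 = 0.022081 m and δ_{EE} = 0.000215 m/kN.
Compatibility — the spring shortens by R_E/k under the reaction it provides: δ_0 − R_E·δ_{EE} = R_E/k. With 1/k = 0.000204 m/kN, R_E = δ_0 / (δ_{EE} + 1/k) = 0.022081 / (0.000215 + 0.000204) = 52.67 kN.
Moment equilibrium about D: M_D = Σ(load moments about D) − R_E·L = 411.6 − 52.67×3.8 = 211.4 kN·m.

M_D = 211.4 kN·m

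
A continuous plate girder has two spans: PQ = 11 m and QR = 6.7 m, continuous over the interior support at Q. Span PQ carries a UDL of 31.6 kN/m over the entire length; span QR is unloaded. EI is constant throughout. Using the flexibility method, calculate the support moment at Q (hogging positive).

M_Q = 297 kN·m

Release continuity at Q by inserting a hinge; the redundant is the internal moment M_Q. The primary structure is two simply-supported spans PQ and QR.
End slopes at the hinge Q, treating each span as simply supported:
  span PQ: UDL 31.6: wL³/(24EI) = 1752/EI
  relative rotation θ_0 = (1752 + 0)/EI = 1752/EI
A unit hogging moment at Q produces rotation L₁/(3EI) + L₂/(3EI) = 5.9/EI.
Slope continuity at Q: θ_0 = M_Q·5.9/EI, so M_Q = 1752/5.9 = 297 kN·m (hogging).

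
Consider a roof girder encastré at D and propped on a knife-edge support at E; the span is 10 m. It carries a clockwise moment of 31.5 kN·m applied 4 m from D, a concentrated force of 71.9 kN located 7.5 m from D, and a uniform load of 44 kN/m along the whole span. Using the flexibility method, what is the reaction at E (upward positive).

Release the roller at E. Primary structure: cantilever fixed at D.
Free-end deflection of the primary structure under the applied loading (downward +):
  clockwise couple 31.5 at a = 4: M₀a(2L − a)/(2EI) = 1008/EI
  point load 71.9 at a = 7.5: Pa²(3L − a)/(6EI) = 15166/EI
  UDL 44: wL⁴/(8EI) = 55000/EI
  δ_0 = 71174/EI
Tip deflection under a unit load at E: L³/(3EI) = 333.3/EI.
Compatibility at E: δ_0 − R_E·δ_{EE} = 0, so R_E = 71174/333.3 = 213.5 kN.

R_E = 213.5 kN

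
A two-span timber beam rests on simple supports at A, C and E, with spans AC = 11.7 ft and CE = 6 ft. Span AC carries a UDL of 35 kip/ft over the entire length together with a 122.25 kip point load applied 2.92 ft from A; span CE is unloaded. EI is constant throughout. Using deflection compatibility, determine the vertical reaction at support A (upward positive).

R_A = 253.2 kip

Insert a hinge at C; M_C is the redundant, and each span becomes simply supported.
End slopes at the hinge C, treating each span as simply supported:
  span AC: UDL 35: wL³/(24EI) = 2336/EI
  span AC: point load 122.25 at a = 2.92: Pab(L + a)/(6LEI) = 652.7/EI
  relative rotation θ_0 = (2988 + 0)/EI = 2988/EI
A unit hogging moment at C produces rotation L₁/(3EI) + L₂/(3EI) = 5.9/EI.
Compatibility: M_C·(L₁+L₂)/(3EI) = θ_0, giving M_C = 506.5 kip·ft (hogging).
Span AC, ΣM about A with M_C applied at C: R_C^{AC}·11.7 = 2753 + 506.5, so R_C^{AC} = 278.6 kip and R_A = 531.8 − 278.6 = 253.2 kip.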